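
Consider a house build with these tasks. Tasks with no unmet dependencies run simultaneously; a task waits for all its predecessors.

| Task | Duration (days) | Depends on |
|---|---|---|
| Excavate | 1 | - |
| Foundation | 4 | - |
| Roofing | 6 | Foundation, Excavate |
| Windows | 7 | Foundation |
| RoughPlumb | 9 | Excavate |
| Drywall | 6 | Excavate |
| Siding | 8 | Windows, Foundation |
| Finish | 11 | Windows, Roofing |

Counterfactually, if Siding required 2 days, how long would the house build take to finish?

Actual critical path: Foundation→Windows→Finish = 4+7+11 = 22 ⇒ 22 days.
Siding is off the critical path — its longest chain is 19 days, giving 3 of slack.
The critical path is still Foundation→Windows→Finish; finish is now 22 days.

22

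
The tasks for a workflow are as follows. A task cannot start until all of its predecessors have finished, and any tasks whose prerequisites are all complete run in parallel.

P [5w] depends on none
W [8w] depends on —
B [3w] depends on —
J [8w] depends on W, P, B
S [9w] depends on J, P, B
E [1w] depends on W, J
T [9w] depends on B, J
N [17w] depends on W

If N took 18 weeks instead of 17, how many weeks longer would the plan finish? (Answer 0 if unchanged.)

1

The binding path is W→N = 8+17 = 25; finish at 25 weeks.
Since N is critical, the +1 change carries straight to that chain (now 26 weeks).
That remains the longest chain; total 26 weeks.
Change in finish: 26 − 25 = +1 weeks.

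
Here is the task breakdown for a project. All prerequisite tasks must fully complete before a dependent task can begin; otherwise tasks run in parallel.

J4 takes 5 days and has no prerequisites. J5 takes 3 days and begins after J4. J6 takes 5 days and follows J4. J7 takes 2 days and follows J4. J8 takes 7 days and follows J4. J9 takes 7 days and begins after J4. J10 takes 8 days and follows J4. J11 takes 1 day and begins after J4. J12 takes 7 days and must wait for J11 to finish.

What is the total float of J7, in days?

J4→J10 = 5+8 = 13 sets the makespan at 13 days.
J7 finishes as early as 7 and must finish by 13.
Slack of J7 = 11 − 5 = 6 days.

6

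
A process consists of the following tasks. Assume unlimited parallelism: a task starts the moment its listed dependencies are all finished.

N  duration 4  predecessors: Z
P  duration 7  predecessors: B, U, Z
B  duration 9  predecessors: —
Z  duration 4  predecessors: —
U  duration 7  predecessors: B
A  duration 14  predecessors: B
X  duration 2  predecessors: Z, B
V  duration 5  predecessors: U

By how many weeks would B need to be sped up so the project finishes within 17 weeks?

6

Current finish: 23 weeks; target: 17.
B is on every critical path, so each week cut from B cuts the finish by one (this holds down to a finish of 15).
Need 23 − 17 = 6 weeks off B → B becomes 3 weeks, finish becomes 17.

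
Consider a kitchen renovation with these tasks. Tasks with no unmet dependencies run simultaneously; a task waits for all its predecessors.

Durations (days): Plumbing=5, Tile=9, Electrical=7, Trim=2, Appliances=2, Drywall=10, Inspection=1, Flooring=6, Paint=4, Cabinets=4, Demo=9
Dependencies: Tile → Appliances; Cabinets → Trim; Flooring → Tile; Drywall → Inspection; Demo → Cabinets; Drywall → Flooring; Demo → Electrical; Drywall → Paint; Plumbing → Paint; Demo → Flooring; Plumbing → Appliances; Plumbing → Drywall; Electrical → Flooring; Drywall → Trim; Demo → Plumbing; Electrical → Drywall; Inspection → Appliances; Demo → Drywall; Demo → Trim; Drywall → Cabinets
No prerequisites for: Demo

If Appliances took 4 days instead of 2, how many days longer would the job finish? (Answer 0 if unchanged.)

As given, the longest chain is Demo→Electrical→Drywall→Flooring→Tile→Appliances = 9+7+10+6+9+2 = 43, so the finish is 43 days.
Since Appliances is critical, the +2 change carries straight to that chain (now 45 days).
No other chain overtakes it, so the finish is 45 days.
Change in finish: 45 − 43 = +2 days.

2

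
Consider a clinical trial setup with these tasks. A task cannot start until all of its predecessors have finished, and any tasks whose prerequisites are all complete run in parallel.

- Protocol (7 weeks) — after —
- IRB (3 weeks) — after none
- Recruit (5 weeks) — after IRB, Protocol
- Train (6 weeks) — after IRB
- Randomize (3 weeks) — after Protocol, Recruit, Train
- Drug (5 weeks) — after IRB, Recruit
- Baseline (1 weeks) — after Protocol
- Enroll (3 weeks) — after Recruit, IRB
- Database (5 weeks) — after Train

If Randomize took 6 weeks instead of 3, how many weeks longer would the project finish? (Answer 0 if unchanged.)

Baseline: Protocol→Recruit→Drug = 7+5+5 = 17 → 17 weeks.
Randomize is off the critical path — its longest chain is 15 weeks, giving 2 of slack.
Now Protocol→Recruit→Randomize = 7+5+6 = 18 is longest, so the finish becomes 18 weeks.
Change in finish: 18 − 17 = +1 weeks.

1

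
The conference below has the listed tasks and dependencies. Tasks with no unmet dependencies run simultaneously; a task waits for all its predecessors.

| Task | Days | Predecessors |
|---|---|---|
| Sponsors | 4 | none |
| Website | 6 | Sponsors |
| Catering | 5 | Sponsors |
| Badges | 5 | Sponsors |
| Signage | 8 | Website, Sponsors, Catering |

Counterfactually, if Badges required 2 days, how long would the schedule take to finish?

18

As given, the longest chain is Sponsors→Website→Signage = 4+6+8 = 18, so the finish is 18 days.
Badges is off the critical path — its longest chain is 9 days, giving 9 of slack.
No other chain overtakes it, so the finish is 18 days.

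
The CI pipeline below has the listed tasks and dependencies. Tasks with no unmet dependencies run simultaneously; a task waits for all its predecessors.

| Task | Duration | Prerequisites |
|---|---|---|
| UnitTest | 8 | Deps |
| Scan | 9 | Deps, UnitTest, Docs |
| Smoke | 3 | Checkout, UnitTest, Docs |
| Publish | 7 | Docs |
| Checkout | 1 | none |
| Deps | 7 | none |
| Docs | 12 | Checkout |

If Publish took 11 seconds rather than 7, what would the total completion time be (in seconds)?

Actual critical path: Deps→UnitTest→Scan = 7+8+9 = 24 ⇒ 24 seconds.
Publish is off the critical path — its longest chain is 20 seconds, giving 4 of slack.
New critical path: Checkout→Docs→Publish = 1+12+11 = 24 ⇒ 24 seconds.

24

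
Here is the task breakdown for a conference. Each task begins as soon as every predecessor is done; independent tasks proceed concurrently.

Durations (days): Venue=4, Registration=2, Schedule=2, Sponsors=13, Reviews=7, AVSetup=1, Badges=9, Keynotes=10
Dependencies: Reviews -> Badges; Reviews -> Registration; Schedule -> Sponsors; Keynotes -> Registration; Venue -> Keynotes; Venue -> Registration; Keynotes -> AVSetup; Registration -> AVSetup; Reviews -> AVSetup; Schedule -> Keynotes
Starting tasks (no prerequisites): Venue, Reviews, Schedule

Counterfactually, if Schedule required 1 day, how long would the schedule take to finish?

Baseline: Venue→Keynotes→Registration→AVSetup = 4+10+2+1 = 17 → 17 days.
Schedule has 2 days of float (longest path through it is 15).
No other chain overtakes it, so the finish is 17 days.

17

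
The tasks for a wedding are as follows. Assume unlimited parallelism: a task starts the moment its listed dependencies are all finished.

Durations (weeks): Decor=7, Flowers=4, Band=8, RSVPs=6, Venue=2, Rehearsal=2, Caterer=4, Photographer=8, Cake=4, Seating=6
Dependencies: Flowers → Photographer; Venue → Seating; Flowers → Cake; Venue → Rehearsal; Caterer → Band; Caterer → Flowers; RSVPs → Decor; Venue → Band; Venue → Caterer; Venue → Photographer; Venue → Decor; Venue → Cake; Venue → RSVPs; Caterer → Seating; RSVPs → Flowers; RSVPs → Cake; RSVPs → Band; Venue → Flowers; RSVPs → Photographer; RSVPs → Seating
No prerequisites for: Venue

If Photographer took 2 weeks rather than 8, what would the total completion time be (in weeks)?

16

Baseline: Venue→RSVPs→Flowers→Photographer = 2+6+4+8 = 20 → 20 weeks.
Photographer is on the critical path; changing it to 2 makes that path 14 weeks.
The binding chain switches to Venue→RSVPs→Flowers→Cake = 2+6+4+4 = 16; finish 16 weeks.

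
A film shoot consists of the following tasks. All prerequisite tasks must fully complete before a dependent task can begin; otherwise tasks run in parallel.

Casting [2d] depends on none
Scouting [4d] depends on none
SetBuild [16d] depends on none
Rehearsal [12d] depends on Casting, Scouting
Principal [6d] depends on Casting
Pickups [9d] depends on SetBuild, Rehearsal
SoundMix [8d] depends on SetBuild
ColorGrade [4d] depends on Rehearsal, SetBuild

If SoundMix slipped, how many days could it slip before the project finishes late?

Critical path: Scouting→Rehearsal→Pickups = 4+12+9 = 25, so the finish is 25 days.
The longest chain containing SoundMix totals 24 days.
Float = 25 − 24 = 1.

1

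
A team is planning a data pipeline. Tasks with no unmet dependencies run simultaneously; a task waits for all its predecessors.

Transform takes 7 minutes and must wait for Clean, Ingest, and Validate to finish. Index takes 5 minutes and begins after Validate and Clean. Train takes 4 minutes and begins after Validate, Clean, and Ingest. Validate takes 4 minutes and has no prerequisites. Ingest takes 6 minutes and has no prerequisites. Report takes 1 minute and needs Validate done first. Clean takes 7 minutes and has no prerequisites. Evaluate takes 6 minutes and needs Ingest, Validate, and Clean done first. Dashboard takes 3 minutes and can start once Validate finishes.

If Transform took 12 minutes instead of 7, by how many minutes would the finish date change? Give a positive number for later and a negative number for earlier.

5

As given, the longest chain is Clean→Transform = 7+7 = 14, so the finish is 14 minutes.
Transform lies on that path, so at 12 minutes the path becomes 19 minutes.
No other chain overtakes it, so the finish is 19 minutes.
Change in finish: 19 − 14 = +5 minutes.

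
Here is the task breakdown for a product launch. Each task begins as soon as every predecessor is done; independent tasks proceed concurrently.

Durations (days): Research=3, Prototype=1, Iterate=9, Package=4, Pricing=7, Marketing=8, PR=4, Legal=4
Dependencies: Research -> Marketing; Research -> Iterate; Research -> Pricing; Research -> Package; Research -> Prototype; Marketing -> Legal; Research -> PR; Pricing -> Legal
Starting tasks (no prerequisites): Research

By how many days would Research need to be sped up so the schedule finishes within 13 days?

2

Current finish: 15 days; target: 13.
Research is on every critical path, so each day cut from Research cuts the finish by one (this holds down to a finish of 13).
Need 15 − 13 = 2 days off Research → Research becomes 1 day, finish becomes 13.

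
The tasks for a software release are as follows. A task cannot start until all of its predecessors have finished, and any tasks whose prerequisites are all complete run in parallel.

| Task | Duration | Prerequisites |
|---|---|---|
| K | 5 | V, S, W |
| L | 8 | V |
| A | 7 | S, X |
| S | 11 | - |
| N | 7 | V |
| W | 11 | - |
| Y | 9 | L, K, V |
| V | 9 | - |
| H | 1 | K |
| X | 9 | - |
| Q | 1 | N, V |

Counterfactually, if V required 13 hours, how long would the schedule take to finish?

30

Critical path before the change: V→L→Y = 9+8+9 = 26 giving 26 hours.
V lies on that path, so at 13 hours the path becomes 30 hours.
That remains the longest chain; total 30 hours.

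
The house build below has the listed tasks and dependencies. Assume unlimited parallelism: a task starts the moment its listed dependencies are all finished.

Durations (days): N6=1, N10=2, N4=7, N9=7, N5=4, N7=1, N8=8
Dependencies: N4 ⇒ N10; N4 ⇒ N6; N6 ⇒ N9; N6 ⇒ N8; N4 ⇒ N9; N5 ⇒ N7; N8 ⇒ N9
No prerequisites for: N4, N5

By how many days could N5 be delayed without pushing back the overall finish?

N4→N6→N8→N9 = 7+1+8+7 = 23 sets the makespan at 23 days.
The longest chain containing N5 totals 5 days.
Float = 23 − 5 = 18.

18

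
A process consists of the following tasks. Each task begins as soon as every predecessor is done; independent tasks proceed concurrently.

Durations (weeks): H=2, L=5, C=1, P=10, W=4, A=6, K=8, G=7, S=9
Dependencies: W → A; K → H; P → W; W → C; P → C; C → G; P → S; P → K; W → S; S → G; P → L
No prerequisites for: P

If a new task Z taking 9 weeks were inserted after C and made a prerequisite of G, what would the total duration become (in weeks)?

Originally the process takes 30 weeks.
With Z inserted, G now waits for max(S, C, Z).
New critical path: P→W→C→Z→G = 10+4+1+9+7 = 31 ⇒ 31 weeks.

31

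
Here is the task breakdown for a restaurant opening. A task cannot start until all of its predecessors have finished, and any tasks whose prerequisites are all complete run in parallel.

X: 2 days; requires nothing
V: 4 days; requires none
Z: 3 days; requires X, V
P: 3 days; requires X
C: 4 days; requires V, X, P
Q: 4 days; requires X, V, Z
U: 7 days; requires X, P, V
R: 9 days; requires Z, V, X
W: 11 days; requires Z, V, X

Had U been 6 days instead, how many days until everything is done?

18

Critical path before the change: V→Z→W = 4+3+11 = 18 giving 18 days.
U is off the critical path — its longest chain is 12 days, giving 6 of slack.
No other chain overtakes it, so the finish is 18 days.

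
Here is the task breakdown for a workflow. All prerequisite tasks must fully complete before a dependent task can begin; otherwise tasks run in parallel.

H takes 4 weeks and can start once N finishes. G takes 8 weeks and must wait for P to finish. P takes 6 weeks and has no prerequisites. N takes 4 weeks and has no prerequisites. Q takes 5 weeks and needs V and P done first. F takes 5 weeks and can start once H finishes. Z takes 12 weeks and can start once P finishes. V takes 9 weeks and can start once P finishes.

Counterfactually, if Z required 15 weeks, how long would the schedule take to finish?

21

The binding path is P→V→Q = 6+9+5 = 20; finish at 20 weeks.
Z has 2 weeks of float (longest path through it is 18).
New critical path: P→Z = 6+15 = 21 ⇒ 21 weeks.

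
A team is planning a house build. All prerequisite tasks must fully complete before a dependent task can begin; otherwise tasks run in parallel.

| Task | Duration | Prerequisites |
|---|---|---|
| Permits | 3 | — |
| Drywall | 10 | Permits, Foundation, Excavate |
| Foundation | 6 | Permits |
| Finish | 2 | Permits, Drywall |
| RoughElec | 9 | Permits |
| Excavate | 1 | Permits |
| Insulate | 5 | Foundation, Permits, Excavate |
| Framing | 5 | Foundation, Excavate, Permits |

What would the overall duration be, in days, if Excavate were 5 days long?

Critical path before the change: Permits→Foundation→Drywall→Finish = 3+6+10+2 = 21 giving 21 days.
Excavate is off the critical path — its longest chain is 16 days, giving 5 of slack.
The critical path is still Permits→Foundation→Drywall→Finish; finish is now 21 days.

21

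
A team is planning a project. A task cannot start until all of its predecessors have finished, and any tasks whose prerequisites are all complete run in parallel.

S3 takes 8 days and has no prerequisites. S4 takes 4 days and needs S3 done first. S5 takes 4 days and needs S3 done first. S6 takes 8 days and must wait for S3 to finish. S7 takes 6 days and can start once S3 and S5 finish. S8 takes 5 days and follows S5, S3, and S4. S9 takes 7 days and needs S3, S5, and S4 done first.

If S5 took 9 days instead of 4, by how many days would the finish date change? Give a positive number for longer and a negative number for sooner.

5

Baseline: S3→S5→S9 = 8+4+7 = 19 → 19 days.
S5 lies on that path, so at 9 days the path becomes 24 days.
The critical path is still S3→S5→S9; finish is now 24 days.
Change in finish: 24 − 19 = +5 days.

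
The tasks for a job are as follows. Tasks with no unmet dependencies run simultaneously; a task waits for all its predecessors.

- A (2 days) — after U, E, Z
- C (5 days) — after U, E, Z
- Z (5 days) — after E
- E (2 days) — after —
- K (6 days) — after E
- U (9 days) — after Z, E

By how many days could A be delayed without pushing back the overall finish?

3

E→Z→U→C = 2+5+9+5 = 21 sets the makespan at 21 days.
The longest chain containing A totals 18 days.
Slack of A = 19 − 16 = 3 days.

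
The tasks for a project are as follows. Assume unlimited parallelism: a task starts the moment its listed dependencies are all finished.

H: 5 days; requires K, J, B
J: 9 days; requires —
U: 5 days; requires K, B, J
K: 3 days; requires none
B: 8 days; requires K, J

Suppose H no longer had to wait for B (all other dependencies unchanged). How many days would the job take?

22

Before: longest chain J→B→U = 9+8+5 = 22, finish 22.
Without B→H, H's earliest start moves from 17 to 9.
New critical path: J→B→U = 9+8+5 = 22 ⇒ 22 days.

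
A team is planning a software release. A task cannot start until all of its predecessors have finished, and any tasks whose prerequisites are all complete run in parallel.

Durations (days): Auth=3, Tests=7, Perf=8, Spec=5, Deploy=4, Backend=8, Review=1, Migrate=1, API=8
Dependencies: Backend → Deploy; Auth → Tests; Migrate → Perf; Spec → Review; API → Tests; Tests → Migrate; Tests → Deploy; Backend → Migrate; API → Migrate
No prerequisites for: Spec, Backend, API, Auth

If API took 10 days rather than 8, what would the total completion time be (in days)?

Actual critical path: API→Tests→Migrate→Perf = 8+7+1+8 = 24 ⇒ 24 days.
API lies on that path, so at 10 days the path becomes 26 days.
The critical path is still API→Tests→Migrate→Perf; finish is now 26 days.

26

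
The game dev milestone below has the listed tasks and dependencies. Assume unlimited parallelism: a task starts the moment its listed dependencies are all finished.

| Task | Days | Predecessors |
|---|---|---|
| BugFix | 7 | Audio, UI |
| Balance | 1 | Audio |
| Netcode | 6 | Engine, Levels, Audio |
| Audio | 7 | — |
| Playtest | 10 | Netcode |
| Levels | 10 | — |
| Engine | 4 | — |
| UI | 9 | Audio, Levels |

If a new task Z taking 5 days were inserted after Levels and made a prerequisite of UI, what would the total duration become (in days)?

Originally the plan takes 26 days.
With Z inserted, UI now waits for max(Audio, Levels, Z).
New critical path: Levels→Z→UI→BugFix = 10+5+9+7 = 31 ⇒ 31 days.

31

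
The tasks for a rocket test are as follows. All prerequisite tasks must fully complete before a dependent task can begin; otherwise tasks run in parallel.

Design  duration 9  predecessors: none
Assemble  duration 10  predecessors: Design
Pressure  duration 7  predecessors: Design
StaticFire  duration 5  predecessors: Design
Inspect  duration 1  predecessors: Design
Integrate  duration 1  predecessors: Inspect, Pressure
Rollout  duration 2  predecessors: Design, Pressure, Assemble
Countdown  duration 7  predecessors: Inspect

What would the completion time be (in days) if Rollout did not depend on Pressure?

21

With the dependency in place, Design→Assemble→Rollout = 9+10+2 = 21 sets the finish at 21 days.
Dropping Pressure→Rollout doesn't change Rollout's earliest start (19); another predecessor still binds.
The longest chain is now Design→Assemble→Rollout = 9+10+2 = 21, so the project takes 21 days.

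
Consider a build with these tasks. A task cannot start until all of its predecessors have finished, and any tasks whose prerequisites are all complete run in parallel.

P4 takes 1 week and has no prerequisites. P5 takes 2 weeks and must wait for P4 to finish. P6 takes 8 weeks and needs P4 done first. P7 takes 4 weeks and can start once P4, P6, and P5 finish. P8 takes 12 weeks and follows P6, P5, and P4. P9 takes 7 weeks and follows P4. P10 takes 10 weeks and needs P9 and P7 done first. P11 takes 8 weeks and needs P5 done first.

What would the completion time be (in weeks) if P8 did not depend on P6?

Before: longest chain P4→P6→P7→P10 = 1+8+4+10 = 23, finish 23.
Without P6→P8, P8's earliest start moves from 9 to 3.
The longest chain is now P4→P6→P7→P10 = 1+8+4+10 = 23, so the schedule takes 23 weeks.

23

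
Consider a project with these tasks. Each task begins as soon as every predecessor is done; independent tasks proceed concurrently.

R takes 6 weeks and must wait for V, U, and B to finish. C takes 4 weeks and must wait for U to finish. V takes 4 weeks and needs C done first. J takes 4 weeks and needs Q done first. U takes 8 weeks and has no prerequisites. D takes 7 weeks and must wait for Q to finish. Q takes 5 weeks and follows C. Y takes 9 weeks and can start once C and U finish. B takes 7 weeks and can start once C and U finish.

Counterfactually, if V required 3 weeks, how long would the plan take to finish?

25

Actual critical path: U→C→B→R = 8+4+7+6 = 25 ⇒ 25 weeks.
V has 3 weeks of float (longest path through it is 22).
That remains the longest chain; total 25 weeks.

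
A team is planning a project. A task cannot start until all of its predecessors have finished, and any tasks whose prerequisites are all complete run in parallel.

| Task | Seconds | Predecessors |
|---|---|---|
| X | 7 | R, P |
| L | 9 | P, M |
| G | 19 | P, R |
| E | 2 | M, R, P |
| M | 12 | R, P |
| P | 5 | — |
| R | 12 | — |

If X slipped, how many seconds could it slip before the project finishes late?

R→M→L = 12+12+9 = 33 sets the makespan at 33 seconds.
The longest chain containing X totals 19 seconds.
Slack of X = 26 − 12 = 14 seconds.

14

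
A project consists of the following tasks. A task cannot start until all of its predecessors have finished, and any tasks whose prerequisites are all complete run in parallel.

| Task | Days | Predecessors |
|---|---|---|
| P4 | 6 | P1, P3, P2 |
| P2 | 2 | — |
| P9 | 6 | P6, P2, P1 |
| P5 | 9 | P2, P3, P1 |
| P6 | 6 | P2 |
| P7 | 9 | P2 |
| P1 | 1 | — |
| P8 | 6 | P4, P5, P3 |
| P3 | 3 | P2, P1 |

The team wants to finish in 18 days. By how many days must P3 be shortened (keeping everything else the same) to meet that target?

2

Current finish: 20 days; target: 18.
P3 is on every critical path, so each day cut from P3 cuts the finish by one (this holds down to a finish of 18).
Need 20 − 18 = 2 days off P3 → P3 becomes 1 day, finish becomes 18.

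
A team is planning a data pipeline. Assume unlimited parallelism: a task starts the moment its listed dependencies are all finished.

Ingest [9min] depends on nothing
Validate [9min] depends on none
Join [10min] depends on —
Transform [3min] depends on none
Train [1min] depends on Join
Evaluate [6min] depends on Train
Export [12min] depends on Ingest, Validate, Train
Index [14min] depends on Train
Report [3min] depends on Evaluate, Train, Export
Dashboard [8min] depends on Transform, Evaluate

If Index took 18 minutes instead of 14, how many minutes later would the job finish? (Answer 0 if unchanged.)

3

As given, the longest chain is Join→Train→Export→Report = 10+1+12+3 = 26, so the finish is 26 minutes.
Index is off the critical path — its longest chain is 25 minutes, giving 1 of slack.
The binding chain switches to Join→Train→Index = 10+1+18 = 29; finish 29 minutes.
Change in finish: 29 − 26 = +3 minutes.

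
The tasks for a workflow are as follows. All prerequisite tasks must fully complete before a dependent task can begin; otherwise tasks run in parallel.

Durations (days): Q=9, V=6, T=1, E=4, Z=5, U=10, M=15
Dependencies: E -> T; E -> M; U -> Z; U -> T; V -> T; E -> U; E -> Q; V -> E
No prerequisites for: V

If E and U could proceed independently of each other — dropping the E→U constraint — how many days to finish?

Original critical path: V→E→M = 6+4+15 = 25 ⇒ 25 days.
Without E→U, U's earliest start moves from 10 to 0.
The longest chain is now V→E→M = 6+4+15 = 25, so the workflow takes 25 days.

25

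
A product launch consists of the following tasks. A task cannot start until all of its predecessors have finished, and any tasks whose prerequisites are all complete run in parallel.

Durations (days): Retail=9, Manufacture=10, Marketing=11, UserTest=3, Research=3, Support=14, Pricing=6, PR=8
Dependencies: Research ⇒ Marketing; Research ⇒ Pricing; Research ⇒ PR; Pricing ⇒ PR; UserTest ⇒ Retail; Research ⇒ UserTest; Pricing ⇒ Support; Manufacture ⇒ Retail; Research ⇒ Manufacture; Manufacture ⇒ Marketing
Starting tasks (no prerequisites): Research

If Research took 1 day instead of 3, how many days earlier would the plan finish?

Actual critical path: Research→Manufacture→Marketing = 3+10+11 = 24 ⇒ 24 days.
Research is on the critical path; changing it to 1 makes that path 22 days.
The critical path is still Research→Manufacture→Marketing; finish is now 22 days.
Change in finish: 22 − 24 = -2 days.

2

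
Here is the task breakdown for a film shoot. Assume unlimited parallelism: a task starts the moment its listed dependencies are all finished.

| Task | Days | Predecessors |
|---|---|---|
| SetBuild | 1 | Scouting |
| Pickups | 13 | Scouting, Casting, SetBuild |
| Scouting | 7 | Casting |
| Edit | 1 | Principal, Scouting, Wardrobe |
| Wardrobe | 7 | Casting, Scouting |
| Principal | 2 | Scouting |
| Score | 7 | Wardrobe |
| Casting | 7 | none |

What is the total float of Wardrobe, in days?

The longest chain is Casting→Scouting→SetBuild→Pickups = 7+7+1+13 = 28; overall finish 28 days.
Wardrobe finishes as early as 21 and must finish by 21.
Slack of Wardrobe = 14 − 14 = 0 days.

0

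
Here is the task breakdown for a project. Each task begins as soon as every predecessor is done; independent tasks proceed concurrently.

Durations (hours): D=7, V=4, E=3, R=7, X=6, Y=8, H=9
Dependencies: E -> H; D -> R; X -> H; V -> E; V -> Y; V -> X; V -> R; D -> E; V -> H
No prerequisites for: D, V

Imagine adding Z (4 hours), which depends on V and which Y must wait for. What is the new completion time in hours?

19

Originally the project takes 19 hours.
With Z inserted, Y now waits for max(V, Z).
New critical path: D→E→H = 7+3+9 = 19 ⇒ 19 hours.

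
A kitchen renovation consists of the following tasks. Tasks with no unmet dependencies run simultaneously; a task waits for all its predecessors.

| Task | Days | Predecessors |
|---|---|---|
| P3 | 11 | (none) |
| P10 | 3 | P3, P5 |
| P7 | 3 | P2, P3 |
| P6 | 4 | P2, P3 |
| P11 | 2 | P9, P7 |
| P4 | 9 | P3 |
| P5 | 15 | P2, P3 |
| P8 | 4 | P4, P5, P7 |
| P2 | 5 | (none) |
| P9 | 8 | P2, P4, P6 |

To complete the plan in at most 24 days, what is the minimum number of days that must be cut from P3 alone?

6

Current finish: 30 days; target: 24.
P3 is on every critical path, so each day cut from P3 cuts the finish by one (this holds down to a finish of 24).
Need 30 − 24 = 6 days off P3 → P3 becomes 5 days, finish becomes 24.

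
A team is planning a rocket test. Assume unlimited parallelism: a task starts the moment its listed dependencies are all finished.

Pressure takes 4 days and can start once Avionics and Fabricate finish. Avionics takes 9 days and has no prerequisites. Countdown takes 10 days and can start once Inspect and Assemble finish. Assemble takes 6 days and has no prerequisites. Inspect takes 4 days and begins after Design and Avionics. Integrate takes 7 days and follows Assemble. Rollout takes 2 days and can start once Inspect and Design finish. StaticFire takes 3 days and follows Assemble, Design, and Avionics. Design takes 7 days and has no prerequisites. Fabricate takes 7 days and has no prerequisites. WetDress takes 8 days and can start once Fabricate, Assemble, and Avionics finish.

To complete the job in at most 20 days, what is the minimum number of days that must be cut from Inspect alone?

Current finish: 23 days; target: 20.
Inspect is on every critical path, so each day cut from Inspect cuts the finish by one (this holds down to a finish of 20).
Need 23 − 20 = 3 days off Inspect → Inspect becomes 1 day, finish becomes 20.

3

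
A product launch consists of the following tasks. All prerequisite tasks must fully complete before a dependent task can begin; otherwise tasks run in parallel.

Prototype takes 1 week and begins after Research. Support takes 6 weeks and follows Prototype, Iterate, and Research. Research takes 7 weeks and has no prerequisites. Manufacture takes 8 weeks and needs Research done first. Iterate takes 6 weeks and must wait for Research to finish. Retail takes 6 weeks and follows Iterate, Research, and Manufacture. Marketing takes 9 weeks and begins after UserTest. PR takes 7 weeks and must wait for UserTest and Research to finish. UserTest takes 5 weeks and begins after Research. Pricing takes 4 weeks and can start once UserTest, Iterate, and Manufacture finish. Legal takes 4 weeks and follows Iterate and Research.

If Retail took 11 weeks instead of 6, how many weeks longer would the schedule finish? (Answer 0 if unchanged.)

Critical path before the change: Research→Manufacture→Retail = 7+8+6 = 21 giving 21 weeks.
Retail lies on that path, so at 11 weeks the path becomes 26 weeks.
No other chain overtakes it, so the finish is 26 weeks.
Change in finish: 26 − 21 = +5 weeks.

5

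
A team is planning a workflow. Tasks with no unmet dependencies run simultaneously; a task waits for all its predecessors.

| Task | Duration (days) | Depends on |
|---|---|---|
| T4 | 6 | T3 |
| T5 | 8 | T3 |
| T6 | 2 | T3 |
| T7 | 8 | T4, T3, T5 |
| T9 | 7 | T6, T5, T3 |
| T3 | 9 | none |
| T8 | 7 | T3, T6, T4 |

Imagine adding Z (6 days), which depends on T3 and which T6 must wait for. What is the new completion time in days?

25

Originally the workflow takes 25 days.
With Z inserted, T6 now waits for max(T3, Z).
New critical path: T3→T5→T7 = 9+8+8 = 25 ⇒ 25 days.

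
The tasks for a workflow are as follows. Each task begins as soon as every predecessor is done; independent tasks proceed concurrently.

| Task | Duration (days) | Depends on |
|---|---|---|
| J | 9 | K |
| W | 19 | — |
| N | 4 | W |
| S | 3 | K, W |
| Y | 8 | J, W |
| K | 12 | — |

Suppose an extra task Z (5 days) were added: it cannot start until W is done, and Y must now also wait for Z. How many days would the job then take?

32

Originally the job takes 29 days.
With Z inserted, Y now waits for max(J, W, Z).
New critical path: W→Z→Y = 19+5+8 = 32 ⇒ 32 days.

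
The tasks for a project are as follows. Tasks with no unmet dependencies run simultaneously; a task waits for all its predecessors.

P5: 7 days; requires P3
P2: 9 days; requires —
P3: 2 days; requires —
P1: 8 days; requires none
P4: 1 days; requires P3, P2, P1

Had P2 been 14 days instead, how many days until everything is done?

15

As given, the longest chain is P2→P4 = 9+1 = 10, so the finish is 10 days.
P2 is on the critical path; changing it to 14 makes that path 15 days.
The critical path is still P2→P4; finish is now 15 days.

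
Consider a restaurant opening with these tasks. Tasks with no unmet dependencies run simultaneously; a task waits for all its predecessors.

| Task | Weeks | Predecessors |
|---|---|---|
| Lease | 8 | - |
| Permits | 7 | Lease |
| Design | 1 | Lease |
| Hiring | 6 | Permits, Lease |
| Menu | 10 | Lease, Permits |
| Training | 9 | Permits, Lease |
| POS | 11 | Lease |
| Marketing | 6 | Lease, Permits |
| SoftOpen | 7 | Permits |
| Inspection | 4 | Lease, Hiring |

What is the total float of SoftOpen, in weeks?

3

Lease→Permits→Hiring→Inspection = 8+7+6+4 = 25 sets the makespan at 25 weeks.
Longest path through SoftOpen: 22 weeks (earliest finish 22, latest finish 25).
Float = 25 − 22 = 3.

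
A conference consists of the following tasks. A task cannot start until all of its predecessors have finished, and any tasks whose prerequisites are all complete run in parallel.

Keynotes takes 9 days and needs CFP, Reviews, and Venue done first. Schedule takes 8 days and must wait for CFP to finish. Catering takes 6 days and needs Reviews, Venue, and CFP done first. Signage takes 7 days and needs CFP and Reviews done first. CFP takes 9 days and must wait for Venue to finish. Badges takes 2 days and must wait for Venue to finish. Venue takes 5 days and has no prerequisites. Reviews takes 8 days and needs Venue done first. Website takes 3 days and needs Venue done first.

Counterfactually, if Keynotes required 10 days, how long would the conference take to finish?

24

The binding path is Venue→CFP→Keynotes = 5+9+9 = 23; finish at 23 days.
Since Keynotes is critical, the +1 change carries straight to that chain (now 24 days).
That remains the longest chain; total 24 days.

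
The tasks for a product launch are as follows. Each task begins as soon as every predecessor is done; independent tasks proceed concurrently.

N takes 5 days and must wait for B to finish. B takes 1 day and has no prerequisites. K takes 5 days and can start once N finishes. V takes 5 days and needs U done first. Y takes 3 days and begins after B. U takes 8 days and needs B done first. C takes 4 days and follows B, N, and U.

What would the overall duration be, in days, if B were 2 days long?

15

Critical path before the change: B→U→V = 1+8+5 = 14 giving 14 days.
Since B is critical, the +1 change carries straight to that chain (now 15 days).
The critical path is still B→U→V; finish is now 15 days.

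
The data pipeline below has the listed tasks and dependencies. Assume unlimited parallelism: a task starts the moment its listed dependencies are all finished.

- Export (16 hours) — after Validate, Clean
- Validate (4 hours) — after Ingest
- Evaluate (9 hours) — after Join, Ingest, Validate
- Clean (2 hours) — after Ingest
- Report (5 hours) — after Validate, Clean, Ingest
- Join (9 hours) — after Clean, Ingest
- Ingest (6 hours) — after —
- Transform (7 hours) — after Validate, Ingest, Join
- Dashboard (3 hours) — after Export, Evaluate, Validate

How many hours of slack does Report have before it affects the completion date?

Ingest→Clean→Join→Evaluate→Dashboard = 6+2+9+9+3 = 29 sets the makespan at 29 hours.
Report finishes as early as 15 and must finish by 29.
So Report can slip 29 − 15 = 14 hours.

14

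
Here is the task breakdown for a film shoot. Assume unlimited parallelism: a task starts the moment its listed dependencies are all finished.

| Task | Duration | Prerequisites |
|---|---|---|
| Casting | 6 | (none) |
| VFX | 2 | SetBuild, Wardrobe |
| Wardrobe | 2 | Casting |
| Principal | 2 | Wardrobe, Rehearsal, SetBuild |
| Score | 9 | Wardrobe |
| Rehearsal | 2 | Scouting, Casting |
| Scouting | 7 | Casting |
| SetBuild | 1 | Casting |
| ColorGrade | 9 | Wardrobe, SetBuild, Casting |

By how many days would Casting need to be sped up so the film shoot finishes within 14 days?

3

Current finish: 17 days; target: 14.
Casting is on every critical path, so each day cut from Casting cuts the finish by one (this holds down to a finish of 12).
Need 17 − 14 = 3 days off Casting → Casting becomes 3 days, finish becomes 14.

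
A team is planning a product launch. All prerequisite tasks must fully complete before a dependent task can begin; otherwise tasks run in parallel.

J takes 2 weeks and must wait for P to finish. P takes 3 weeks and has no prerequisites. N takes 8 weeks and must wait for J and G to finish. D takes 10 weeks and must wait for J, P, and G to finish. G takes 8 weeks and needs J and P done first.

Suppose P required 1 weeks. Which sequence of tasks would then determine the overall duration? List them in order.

P, J, G, D

The binding path is P→J→G→D = 3+2+8+10 = 23; finish at 23 weeks.
P is on the critical path; changing it to 1 makes that path 21 weeks.
That remains the longest chain; total 21 weeks.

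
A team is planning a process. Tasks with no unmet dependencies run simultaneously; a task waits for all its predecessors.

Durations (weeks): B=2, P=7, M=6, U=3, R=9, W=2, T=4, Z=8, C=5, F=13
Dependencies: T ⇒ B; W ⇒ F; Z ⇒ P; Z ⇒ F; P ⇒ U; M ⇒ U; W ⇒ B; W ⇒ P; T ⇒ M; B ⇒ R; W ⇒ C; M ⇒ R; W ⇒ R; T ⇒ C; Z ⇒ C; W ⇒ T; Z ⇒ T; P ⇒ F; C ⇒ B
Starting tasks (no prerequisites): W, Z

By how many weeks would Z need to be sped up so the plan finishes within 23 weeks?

Current finish: 28 weeks; target: 23.
Z is on every critical path, so each week cut from Z cuts the finish by one (this holds down to a finish of 22).
Need 28 − 23 = 5 weeks off Z → Z becomes 3 weeks, finish becomes 23.

5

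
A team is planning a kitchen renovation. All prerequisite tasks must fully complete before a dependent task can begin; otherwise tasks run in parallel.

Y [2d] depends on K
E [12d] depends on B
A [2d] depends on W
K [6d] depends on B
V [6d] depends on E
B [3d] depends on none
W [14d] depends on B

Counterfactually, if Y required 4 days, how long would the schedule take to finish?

21

Actual critical path: B→E→V = 3+12+6 = 21 ⇒ 21 days.
Y is off the critical path — its longest chain is 11 days, giving 10 of slack.
No other chain overtakes it, so the finish is 21 days.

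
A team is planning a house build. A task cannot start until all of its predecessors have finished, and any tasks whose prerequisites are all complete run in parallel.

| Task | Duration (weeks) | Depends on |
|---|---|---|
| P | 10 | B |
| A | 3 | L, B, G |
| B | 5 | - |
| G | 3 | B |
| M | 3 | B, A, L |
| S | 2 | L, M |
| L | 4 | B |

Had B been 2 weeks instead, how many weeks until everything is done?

14

The binding path is B→L→A→M→S = 5+4+3+3+2 = 17; finish at 17 weeks.
B lies on that path, so at 2 weeks the path becomes 14 weeks.
No other chain overtakes it, so the finish is 14 weeks.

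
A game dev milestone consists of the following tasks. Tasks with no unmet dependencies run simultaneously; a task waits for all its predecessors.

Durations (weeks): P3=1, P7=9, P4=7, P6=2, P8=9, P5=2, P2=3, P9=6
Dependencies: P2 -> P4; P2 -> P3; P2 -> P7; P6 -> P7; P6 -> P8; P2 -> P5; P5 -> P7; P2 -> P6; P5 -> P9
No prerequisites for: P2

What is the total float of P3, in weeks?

P2→P5→P7 = 3+2+9 = 14 sets the makespan at 14 weeks.
The longest chain containing P3 totals 4 weeks.
Float = 14 − 4 = 10.

10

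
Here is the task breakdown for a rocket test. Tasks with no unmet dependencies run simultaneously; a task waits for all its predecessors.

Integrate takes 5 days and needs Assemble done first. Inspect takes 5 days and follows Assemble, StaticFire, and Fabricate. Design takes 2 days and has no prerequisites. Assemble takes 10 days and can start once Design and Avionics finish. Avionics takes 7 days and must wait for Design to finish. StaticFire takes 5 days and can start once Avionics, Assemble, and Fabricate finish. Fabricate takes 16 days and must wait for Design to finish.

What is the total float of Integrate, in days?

Design→Avionics→Assemble→StaticFire→Inspect = 2+7+10+5+5 = 29 sets the makespan at 29 days.
The longest chain containing Integrate totals 24 days.
So Integrate can slip 29 − 24 = 5 days.

5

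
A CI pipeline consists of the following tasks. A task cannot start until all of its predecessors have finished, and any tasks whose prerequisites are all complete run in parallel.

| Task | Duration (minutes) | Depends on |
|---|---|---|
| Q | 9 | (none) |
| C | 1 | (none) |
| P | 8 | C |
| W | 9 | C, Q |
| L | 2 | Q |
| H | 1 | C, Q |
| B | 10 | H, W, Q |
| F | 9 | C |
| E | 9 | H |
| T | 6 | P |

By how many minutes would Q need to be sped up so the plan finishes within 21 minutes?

Current finish: 28 minutes; target: 21.
Q is on every critical path, so each minute cut from Q cuts the finish by one (this holds down to a finish of 20).
Need 28 − 21 = 7 minutes off Q → Q becomes 2 minutes, finish becomes 21.

7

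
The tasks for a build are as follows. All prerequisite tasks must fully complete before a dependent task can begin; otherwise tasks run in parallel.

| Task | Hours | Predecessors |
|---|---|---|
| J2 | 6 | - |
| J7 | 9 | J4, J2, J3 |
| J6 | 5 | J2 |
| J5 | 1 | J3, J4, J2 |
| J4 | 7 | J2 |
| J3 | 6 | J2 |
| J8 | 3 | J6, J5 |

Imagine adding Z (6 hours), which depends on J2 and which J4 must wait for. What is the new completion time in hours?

28

Originally the plan takes 22 hours.
With Z inserted, J4 now waits for max(J2, Z).
New critical path: J2→Z→J4→J7 = 6+6+7+9 = 28 ⇒ 28 hours.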